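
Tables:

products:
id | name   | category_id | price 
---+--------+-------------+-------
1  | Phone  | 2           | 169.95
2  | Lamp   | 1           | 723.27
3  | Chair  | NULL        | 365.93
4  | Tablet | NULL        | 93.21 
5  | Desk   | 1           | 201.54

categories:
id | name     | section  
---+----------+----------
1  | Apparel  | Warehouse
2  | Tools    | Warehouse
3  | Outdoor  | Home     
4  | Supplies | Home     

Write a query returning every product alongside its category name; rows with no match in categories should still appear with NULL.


LEFT JOIN keeps every row from products (the left table); where category_id has no match in categories, the category columns become NULL. Walk through each product:
  - product 1 (Phone): category_id=2 -> matches Tools
  - product 2 (Lamp): category_id=1 -> matches Apparel
  - product 3 (Chair): category_id=NULL, no match -> kept with NULL
  - product 4 (Tablet): category_id=NULL, no match -> kept with NULL
  - product 5 (Desk): category_id=1 -> matches Apparel
All 5 rows appear; 2 have NULL category.

SQL:
SELECT a.name, b.name AS category
FROM products a
LEFT JOIN categories b ON a.category_id = b.id

Result:
name   | category
-------+---------
Phone  | Tools   
Lamp   | Apparel 
Chair  | NULL    
Tablet | NULL    
Desk   | Apparel 


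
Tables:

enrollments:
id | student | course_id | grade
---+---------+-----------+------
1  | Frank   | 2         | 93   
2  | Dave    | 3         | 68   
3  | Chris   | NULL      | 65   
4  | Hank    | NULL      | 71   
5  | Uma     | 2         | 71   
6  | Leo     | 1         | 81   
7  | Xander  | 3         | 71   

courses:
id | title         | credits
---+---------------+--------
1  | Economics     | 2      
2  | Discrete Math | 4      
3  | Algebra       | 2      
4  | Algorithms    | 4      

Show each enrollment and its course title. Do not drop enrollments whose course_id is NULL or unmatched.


LEFT JOIN keeps every row from enrollments (the left table); where course_id has no match in courses, the course columns become NULL. Walk through each enrollment:
  - enrollment 1 (Frank): course_id=2 -> matches Discrete Math
  - enrollment 2 (Dave): course_id=3 -> matches Algebra
  - enrollment 3 (Chris): course_id=NULL, no match -> kept with NULL
  - enrollment 4 (Hank): course_id=NULL, no match -> kept with NULL
  - enrollment 5 (Uma): course_id=2 -> matches Discrete Math
  - enrollment 6 (Leo): course_id=1 -> matches Economics
  - enrollment 7 (Xander): course_id=3 -> matches Algebra
All 7 rows appear; 2 have NULL course.

SQL:
SELECT a.student, b.title AS course
FROM enrollments a
LEFT JOIN courses b ON a.course_id = b.id

Result:
student | course       
--------+--------------
Frank   | Discrete Math
Dave    | Algebra      
Chris   | NULL         
Hank    | NULL         
Uma     | Discrete Math
Leo     | Economics    
Xander  | Algebra      


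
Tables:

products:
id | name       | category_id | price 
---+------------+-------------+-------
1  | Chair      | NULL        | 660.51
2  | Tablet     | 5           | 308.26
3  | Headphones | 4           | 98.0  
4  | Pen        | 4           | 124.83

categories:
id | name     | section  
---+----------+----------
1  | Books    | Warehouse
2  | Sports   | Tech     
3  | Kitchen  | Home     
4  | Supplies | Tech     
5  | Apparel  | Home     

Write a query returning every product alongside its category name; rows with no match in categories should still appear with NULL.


LEFT JOIN keeps every row from products (the left table); where category_id has no match in categories, the category columns become NULL. Walk through each product:
  - product 1 (Chair): category_id=NULL, no match -> kept with NULL
  - product 2 (Tablet): category_id=5 -> matches Apparel
  - product 3 (Headphones): category_id=4 -> matches Supplies
  - product 4 (Pen): category_id=4 -> matches Supplies
All 4 rows appear; 1 has NULL category.

SQL:
SELECT a.name, b.name AS category
FROM products a
LEFT JOIN categories b ON a.category_id = b.id

Result:
name       | category
-----------+---------
Chair      | NULL    
Tablet     | Apparel 
Headphones | Supplies
Pen        | Supplies


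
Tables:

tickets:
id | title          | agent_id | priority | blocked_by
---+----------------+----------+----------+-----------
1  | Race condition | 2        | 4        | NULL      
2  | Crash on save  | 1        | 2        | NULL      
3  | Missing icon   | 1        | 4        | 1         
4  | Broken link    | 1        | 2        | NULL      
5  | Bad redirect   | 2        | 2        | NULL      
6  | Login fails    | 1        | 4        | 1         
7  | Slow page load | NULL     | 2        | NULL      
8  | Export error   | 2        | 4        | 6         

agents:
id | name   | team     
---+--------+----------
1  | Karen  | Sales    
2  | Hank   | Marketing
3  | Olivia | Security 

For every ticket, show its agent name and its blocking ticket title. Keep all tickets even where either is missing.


Two LEFT JOINs from the same base table tickets: one to agents via agent_id, one to tickets itself via blocked_by. Both are LEFT so every ticket is preserved.
Match against agents:
  - ticket 1 (Race condition): agent_id=2 -> matches Hank
  - ticket 2 (Crash on save): agent_id=1 -> matches Karen
  - ticket 3 (Missing icon): agent_id=1 -> matches Karen
  - ticket 4 (Broken link): agent_id=1 -> matches Karen
  - ticket 5 (Bad redirect): agent_id=2 -> matches Hank
  - ticket 6 (Login fails): agent_id=1 -> matches Karen
  - ticket 7 (Slow page load): agent_id=NULL, no match -> kept with NULL
  - ticket 8 (Export error): agent_id=2 -> matches Hank
Match against tickets (self):
  - ticket 1 (Race condition): blocked_by=NULL -> NULL
  - ticket 2 (Crash on save): blocked_by=NULL -> NULL
  - ticket 3 (Missing icon): blocked_by=1 -> Race condition
  - ticket 4 (Broken link): blocked_by=NULL -> NULL
  - ticket 5 (Bad redirect): blocked_by=NULL -> NULL
  - ticket 6 (Login fails): blocked_by=1 -> Race condition
  - ticket 7 (Slow page load): blocked_by=NULL -> NULL
  - ticket 8 (Export error): blocked_by=6 -> Login fails

SQL:
SELECT a.title, b.name AS agent, c.title AS blocked_by
FROM tickets a
LEFT JOIN agents b ON a.agent_id = b.id
LEFT JOIN tickets c ON a.blocked_by = c.id

Result:
title          | agent | blocked_by    
---------------+-------+---------------
Race condition | Hank  | NULL          
Crash on save  | Karen | NULL          
Missing icon   | Karen | Race condition
Broken link    | Karen | NULL          
Bad redirect   | Hank  | NULL          
Login fails    | Karen | Race condition
Slow page load | NULL  | NULL          
Export error   | Hank  | Login fails   


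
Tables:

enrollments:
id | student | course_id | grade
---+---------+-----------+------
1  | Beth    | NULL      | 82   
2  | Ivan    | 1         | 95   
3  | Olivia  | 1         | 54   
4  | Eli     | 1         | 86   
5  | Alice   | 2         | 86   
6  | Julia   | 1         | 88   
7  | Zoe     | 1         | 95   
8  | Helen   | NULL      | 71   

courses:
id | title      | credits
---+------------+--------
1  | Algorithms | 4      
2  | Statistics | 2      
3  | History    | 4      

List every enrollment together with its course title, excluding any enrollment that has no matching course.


INNER JOIN keeps only enrollments rows whose course_id matches an id in courses. Walk through each enrollment:
  - enrollment 1 (Beth): course_id=NULL, no match -> dropped
  - enrollment 2 (Ivan): course_id=1 -> matches Algorithms
  - enrollment 3 (Olivia): course_id=1 -> matches Algorithms
  - enrollment 4 (Eli): course_id=1 -> matches Algorithms
  - enrollment 5 (Alice): course_id=2 -> matches Statistics
  - enrollment 6 (Julia): course_id=1 -> matches Algorithms
  - enrollment 7 (Zoe): course_id=1 -> matches Algorithms
  - enrollment 8 (Helen): course_id=NULL, no match -> dropped
So 2 of 8 rows are dropped.

SQL:
SELECT a.student, b.title AS course
FROM enrollments a
INNER JOIN courses b ON a.course_id = b.id

Result:
student | course    
--------+-----------
Ivan    | Algorithms
Olivia  | Algorithms
Eli     | Algorithms
Alice   | Statistics
Julia   | Algorithms
Zoe     | Algorithms


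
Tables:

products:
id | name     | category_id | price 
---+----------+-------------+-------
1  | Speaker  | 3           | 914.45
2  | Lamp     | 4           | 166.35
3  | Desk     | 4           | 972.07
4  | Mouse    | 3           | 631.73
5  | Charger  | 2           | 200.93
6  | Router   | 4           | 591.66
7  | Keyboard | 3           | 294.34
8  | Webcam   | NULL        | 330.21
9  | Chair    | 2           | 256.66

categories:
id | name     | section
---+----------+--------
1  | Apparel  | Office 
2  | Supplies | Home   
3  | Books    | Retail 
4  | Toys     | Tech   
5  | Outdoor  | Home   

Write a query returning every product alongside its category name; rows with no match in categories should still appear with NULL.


LEFT JOIN keeps every row from products (the left table); where category_id has no match in categories, the category columns become NULL. Walk through each product:
  - product 1 (Speaker): category_id=3 -> matches Books
  - product 2 (Lamp): category_id=4 -> matches Toys
  - product 3 (Desk): category_id=4 -> matches Toys
  - product 4 (Mouse): category_id=3 -> matches Books
  - product 5 (Charger): category_id=2 -> matches Supplies
  - product 6 (Router): category_id=4 -> matches Toys
  - product 7 (Keyboard): category_id=3 -> matches Books
  - product 8 (Webcam): category_id=NULL, no match -> kept with NULL
  - product 9 (Chair): category_id=2 -> matches Supplies
All 9 rows appear; 1 has NULL category.

SQL:
SELECT a.name, b.name AS category
FROM products a
LEFT JOIN categories b ON a.category_id = b.id

Result:
name     | category
---------+---------
Speaker  | Books   
Lamp     | Toys    
Desk     | Toys    
Mouse    | Books   
Charger  | Supplies
Router   | Toys    
Keyboard | Books   
Webcam   | NULL    
Chair    | Supplies


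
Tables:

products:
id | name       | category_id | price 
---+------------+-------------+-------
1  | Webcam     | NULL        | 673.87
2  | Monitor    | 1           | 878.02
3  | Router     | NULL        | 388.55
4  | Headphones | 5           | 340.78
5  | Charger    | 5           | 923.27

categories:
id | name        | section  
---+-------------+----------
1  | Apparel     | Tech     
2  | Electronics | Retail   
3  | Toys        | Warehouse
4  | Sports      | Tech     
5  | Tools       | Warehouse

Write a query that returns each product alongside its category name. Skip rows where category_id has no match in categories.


INNER JOIN keeps only products rows whose category_id matches an id in categories. Walk through each product:
  - product 1 (Webcam): category_id=NULL, no match -> dropped
  - product 2 (Monitor): category_id=1 -> matches Apparel
  - product 3 (Router): category_id=NULL, no match -> dropped
  - product 4 (Headphones): category_id=5 -> matches Tools
  - product 5 (Charger): category_id=5 -> matches Tools
So 2 of 5 rows are dropped.

SQL:
SELECT a.name, b.name AS category
FROM products a
INNER JOIN categories b ON a.category_id = b.id

Result:
name       | category
-----------+---------
Monitor    | Apparel 
Headphones | Tools   
Charger    | Tools   


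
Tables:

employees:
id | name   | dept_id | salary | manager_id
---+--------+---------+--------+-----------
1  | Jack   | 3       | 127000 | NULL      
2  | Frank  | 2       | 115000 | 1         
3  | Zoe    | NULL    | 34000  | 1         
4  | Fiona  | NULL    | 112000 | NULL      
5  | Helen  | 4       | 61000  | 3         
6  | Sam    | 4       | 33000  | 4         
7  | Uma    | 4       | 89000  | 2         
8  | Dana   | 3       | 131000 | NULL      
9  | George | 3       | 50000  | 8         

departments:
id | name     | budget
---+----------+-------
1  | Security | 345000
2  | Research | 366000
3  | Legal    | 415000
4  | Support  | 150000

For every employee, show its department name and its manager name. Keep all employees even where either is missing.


Two LEFT JOINs from the same base table employees: one to departments via dept_id, one to employees itself via manager_id. Both are LEFT so every employee is preserved.
Match against departments:
  - employee 1 (Jack): dept_id=3 -> matches Legal
  - employee 2 (Frank): dept_id=2 -> matches Research
  - employee 3 (Zoe): dept_id=NULL, no match -> kept with NULL
  - employee 4 (Fiona): dept_id=NULL, no match -> kept with NULL
  - employee 5 (Helen): dept_id=4 -> matches Support
  - employee 6 (Sam): dept_id=4 -> matches Support
  - employee 7 (Uma): dept_id=4 -> matches Support
  - employee 8 (Dana): dept_id=3 -> matches Legal
  - employee 9 (George): dept_id=3 -> matches Legal
Match against employees (self):
  - employee 1 (Jack): manager_id=NULL -> NULL
  - employee 2 (Frank): manager_id=1 -> Jack
  - employee 3 (Zoe): manager_id=1 -> Jack
  - employee 4 (Fiona): manager_id=NULL -> NULL
  - employee 5 (Helen): manager_id=3 -> Zoe
  - employee 6 (Sam): manager_id=4 -> Fiona
  - employee 7 (Uma): manager_id=2 -> Frank
  - employee 8 (Dana): manager_id=NULL -> NULL
  - employee 9 (George): manager_id=8 -> Dana

SQL:
SELECT a.name, b.name AS department, c.name AS manager
FROM employees a
LEFT JOIN departments b ON a.dept_id = b.id
LEFT JOIN employees c ON a.manager_id = c.id

Result:
name   | department | manager
-------+------------+--------
Jack   | Legal      | NULL   
Frank  | Research   | Jack   
Zoe    | NULL       | Jack   
Fiona  | NULL       | NULL   
Helen  | Support    | Zoe    
Sam    | Support    | Fiona  
Uma    | Support    | Frank  
Dana   | Legal      | NULL   
George | Legal      | Dana   


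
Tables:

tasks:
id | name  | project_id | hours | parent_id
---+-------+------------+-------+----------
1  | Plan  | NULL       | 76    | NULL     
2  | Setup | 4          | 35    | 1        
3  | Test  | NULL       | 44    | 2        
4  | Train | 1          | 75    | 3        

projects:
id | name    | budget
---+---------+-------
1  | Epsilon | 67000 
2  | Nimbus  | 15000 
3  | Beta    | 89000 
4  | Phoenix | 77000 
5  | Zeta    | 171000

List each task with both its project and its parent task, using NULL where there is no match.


Two LEFT JOINs from the same base table tasks: one to projects via project_id, one to tasks itself via parent_id. Both are LEFT so every task is preserved.
Match against projects:
  - task 1 (Plan): project_id=NULL, no match -> kept with NULL
  - task 2 (Setup): project_id=4 -> matches Phoenix
  - task 3 (Test): project_id=NULL, no match -> kept with NULL
  - task 4 (Train): project_id=1 -> matches Epsilon
Match against tasks (self):
  - task 1 (Plan): parent_id=NULL -> NULL
  - task 2 (Setup): parent_id=1 -> Plan
  - task 3 (Test): parent_id=2 -> Setup
  - task 4 (Train): parent_id=3 -> Test

SQL:
SELECT a.name, b.name AS project, c.name AS parent
FROM tasks a
LEFT JOIN projects b ON a.project_id = b.id
LEFT JOIN tasks c ON a.parent_id = c.id

Result:
name  | project | parent
------+---------+-------
Plan  | NULL    | NULL  
Setup | Phoenix | Plan  
Test  | NULL    | Setup 
Train | Epsilon | Test  


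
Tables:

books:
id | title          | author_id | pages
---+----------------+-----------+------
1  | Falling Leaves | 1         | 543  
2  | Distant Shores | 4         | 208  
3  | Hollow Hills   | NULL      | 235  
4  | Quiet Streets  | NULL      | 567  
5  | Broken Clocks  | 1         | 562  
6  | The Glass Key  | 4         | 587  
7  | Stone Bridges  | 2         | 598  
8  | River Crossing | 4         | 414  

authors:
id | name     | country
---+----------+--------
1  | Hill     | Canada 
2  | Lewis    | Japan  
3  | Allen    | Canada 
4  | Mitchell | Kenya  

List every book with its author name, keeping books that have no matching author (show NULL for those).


LEFT JOIN keeps every row from books (the left table); where author_id has no match in authors, the author columns become NULL. Walk through each book:
  - book 1 (Falling Leaves): author_id=1 -> matches Hill
  - book 2 (Distant Shores): author_id=4 -> matches Mitchell
  - book 3 (Hollow Hills): author_id=NULL, no match -> kept with NULL
  - book 4 (Quiet Streets): author_id=NULL, no match -> kept with NULL
  - book 5 (Broken Clocks): author_id=1 -> matches Hill
  - book 6 (The Glass Key): author_id=4 -> matches Mitchell
  - book 7 (Stone Bridges): author_id=2 -> matches Lewis
  - book 8 (River Crossing): author_id=4 -> matches Mitchell
All 8 rows appear; 2 have NULL author.

SQL:
SELECT a.title, b.name AS author
FROM books a
LEFT JOIN authors b ON a.author_id = b.id

Result:
title          | author  
---------------+---------
Falling Leaves | Hill    
Distant Shores | Mitchell
Hollow Hills   | NULL    
Quiet Streets  | NULL    
Broken Clocks  | Hill    
The Glass Key  | Mitchell
Stone Bridges  | Lewis   
River Crossing | Mitchell


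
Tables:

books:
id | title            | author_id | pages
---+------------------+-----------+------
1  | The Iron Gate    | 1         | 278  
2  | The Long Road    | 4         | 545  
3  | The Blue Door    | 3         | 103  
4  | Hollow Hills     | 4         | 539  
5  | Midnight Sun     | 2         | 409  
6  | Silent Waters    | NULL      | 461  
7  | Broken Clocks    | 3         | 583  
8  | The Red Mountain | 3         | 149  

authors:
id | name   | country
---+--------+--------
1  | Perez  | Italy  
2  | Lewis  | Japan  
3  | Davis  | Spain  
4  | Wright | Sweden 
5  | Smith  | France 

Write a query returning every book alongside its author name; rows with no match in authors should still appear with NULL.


LEFT JOIN keeps every row from books (the left table); where author_id has no match in authors, the author columns become NULL. Walk through each book:
  - book 1 (The Iron Gate): author_id=1 -> matches Perez
  - book 2 (The Long Road): author_id=4 -> matches Wright
  - book 3 (The Blue Door): author_id=3 -> matches Davis
  - book 4 (Hollow Hills): author_id=4 -> matches Wright
  - book 5 (Midnight Sun): author_id=2 -> matches Lewis
  - book 6 (Silent Waters): author_id=NULL, no match -> kept with NULL
  - book 7 (Broken Clocks): author_id=3 -> matches Davis
  - book 8 (The Red Mountain): author_id=3 -> matches Davis
All 8 rows appear; 1 has NULL author.

SQL:
SELECT a.title, b.name AS author
FROM books a
LEFT JOIN authors b ON a.author_id = b.id

Result:
title            | author
-----------------+-------
The Iron Gate    | Perez 
The Long Road    | Wright
The Blue Door    | Davis 
Hollow Hills     | Wright
Midnight Sun     | Lewis 
Silent Waters    | NULL  
Broken Clocks    | Davis 
The Red Mountain | Davis 


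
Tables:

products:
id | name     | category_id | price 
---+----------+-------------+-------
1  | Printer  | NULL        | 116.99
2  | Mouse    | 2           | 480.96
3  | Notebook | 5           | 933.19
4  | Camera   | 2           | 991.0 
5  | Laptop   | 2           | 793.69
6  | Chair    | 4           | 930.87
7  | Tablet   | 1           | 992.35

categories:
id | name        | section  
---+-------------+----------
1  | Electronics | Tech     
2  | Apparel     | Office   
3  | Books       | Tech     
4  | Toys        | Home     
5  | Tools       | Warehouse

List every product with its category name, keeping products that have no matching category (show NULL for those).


LEFT JOIN keeps every row from products (the left table); where category_id has no match in categories, the category columns become NULL. Walk through each product:
  - product 1 (Printer): category_id=NULL, no match -> kept with NULL
  - product 2 (Mouse): category_id=2 -> matches Apparel
  - product 3 (Notebook): category_id=5 -> matches Tools
  - product 4 (Camera): category_id=2 -> matches Apparel
  - product 5 (Laptop): category_id=2 -> matches Apparel
  - product 6 (Chair): category_id=4 -> matches Toys
  - product 7 (Tablet): category_id=1 -> matches Electronics
All 7 rows appear; 1 has NULL category.

SQL:
SELECT a.name, b.name AS category
FROM products a
LEFT JOIN categories b ON a.category_id = b.id

Result:
name     | category   
---------+------------
Printer  | NULL       
Mouse    | Apparel    
Notebook | Tools      
Camera   | Apparel    
Laptop   | Apparel    
Chair    | Toys       
Tablet   | Electronics


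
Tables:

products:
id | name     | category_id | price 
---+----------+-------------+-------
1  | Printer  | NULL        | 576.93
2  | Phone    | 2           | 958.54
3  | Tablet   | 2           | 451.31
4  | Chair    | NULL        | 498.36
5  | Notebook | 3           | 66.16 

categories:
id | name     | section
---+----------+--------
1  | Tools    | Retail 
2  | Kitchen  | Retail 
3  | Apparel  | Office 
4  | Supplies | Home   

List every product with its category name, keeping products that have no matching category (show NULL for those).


LEFT JOIN keeps every row from products (the left table); where category_id has no match in categories, the category columns become NULL. Walk through each product:
  - product 1 (Printer): category_id=NULL, no match -> kept with NULL
  - product 2 (Phone): category_id=2 -> matches Kitchen
  - product 3 (Tablet): category_id=2 -> matches Kitchen
  - product 4 (Chair): category_id=NULL, no match -> kept with NULL
  - product 5 (Notebook): category_id=3 -> matches Apparel
All 5 rows appear; 2 have NULL category.

SQL:
SELECT a.name, b.name AS category
FROM products a
LEFT JOIN categories b ON a.category_id = b.id

Result:
name     | category
---------+---------
Printer  | NULL    
Phone    | Kitchen 
Tablet   | Kitchen 
Chair    | NULL    
Notebook | Apparel 


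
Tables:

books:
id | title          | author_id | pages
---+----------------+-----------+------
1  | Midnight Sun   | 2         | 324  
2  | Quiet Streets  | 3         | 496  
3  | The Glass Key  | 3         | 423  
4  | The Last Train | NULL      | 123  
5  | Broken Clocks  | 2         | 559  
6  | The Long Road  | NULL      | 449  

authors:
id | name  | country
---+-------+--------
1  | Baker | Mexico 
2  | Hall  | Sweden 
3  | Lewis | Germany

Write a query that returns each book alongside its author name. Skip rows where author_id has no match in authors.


INNER JOIN keeps only books rows whose author_id matches an id in authors. Walk through each book:
  - book 1 (Midnight Sun): author_id=2 -> matches Hall
  - book 2 (Quiet Streets): author_id=3 -> matches Lewis
  - book 3 (The Glass Key): author_id=3 -> matches Lewis
  - book 4 (The Last Train): author_id=NULL, no match -> dropped
  - book 5 (Broken Clocks): author_id=2 -> matches Hall
  - book 6 (The Long Road): author_id=NULL, no match -> dropped
So 2 of 6 rows are dropped.

SQL:
SELECT a.title, b.name AS author
FROM books a
INNER JOIN authors b ON a.author_id = b.id

Result:
title         | author
--------------+-------
Midnight Sun  | Hall  
Quiet Streets | Lewis 
The Glass Key | Lewis 
Broken Clocks | Hall  


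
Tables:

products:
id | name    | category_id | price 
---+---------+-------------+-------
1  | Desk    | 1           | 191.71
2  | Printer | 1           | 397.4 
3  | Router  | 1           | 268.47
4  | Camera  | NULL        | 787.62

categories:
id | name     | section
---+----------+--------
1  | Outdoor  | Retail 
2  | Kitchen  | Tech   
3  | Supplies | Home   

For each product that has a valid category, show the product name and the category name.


INNER JOIN keeps only products rows whose category_id matches an id in categories. Walk through each product:
  - product 1 (Desk): category_id=1 -> matches Outdoor
  - product 2 (Printer): category_id=1 -> matches Outdoor
  - product 3 (Router): category_id=1 -> matches Outdoor
  - product 4 (Camera): category_id=NULL, no match -> dropped
So 1 of 4 rows is dropped.

SQL:
SELECT a.name, b.name AS category
FROM products a
INNER JOIN categories b ON a.category_id = b.id

Result:
name    | category
--------+---------
Desk    | Outdoor 
Printer | Outdoor 
Router  | Outdoor 


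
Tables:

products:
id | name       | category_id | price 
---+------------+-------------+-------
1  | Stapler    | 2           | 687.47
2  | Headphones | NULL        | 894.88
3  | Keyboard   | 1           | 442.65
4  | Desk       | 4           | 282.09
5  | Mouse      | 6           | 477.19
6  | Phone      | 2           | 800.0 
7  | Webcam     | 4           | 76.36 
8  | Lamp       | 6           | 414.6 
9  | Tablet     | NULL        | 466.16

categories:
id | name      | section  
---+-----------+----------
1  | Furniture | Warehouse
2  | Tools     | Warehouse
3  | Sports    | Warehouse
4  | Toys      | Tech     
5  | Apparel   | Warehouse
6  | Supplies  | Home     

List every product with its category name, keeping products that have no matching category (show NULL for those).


LEFT JOIN keeps every row from products (the left table); where category_id has no match in categories, the category columns become NULL. Walk through each product:
  - product 1 (Stapler): category_id=2 -> matches Tools
  - product 2 (Headphones): category_id=NULL, no match -> kept with NULL
  - product 3 (Keyboard): category_id=1 -> matches Furniture
  - product 4 (Desk): category_id=4 -> matches Toys
  - product 5 (Mouse): category_id=6 -> matches Supplies
  - product 6 (Phone): category_id=2 -> matches Tools
  - product 7 (Webcam): category_id=4 -> matches Toys
  - product 8 (Lamp): category_id=6 -> matches Supplies
  - product 9 (Tablet): category_id=NULL, no match -> kept with NULL
All 9 rows appear; 2 have NULL category.

SQL:
SELECT a.name, b.name AS category
FROM products a
LEFT JOIN categories b ON a.category_id = b.id

Result:
name       | category 
-----------+----------
Stapler    | Tools    
Headphones | NULL     
Keyboard   | Furniture
Desk       | Toys     
Mouse      | Supplies 
Phone      | Tools    
Webcam     | Toys     
Lamp       | Supplies 
Tablet     | NULL     


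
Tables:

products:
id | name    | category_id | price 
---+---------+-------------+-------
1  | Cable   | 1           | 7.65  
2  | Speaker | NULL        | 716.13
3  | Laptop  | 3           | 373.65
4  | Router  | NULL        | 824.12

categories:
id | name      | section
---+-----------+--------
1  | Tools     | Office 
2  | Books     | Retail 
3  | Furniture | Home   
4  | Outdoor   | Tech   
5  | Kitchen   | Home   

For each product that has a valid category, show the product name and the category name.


INNER JOIN keeps only products rows whose category_id matches an id in categories. Walk through each product:
  - product 1 (Cable): category_id=1 -> matches Tools
  - product 2 (Speaker): category_id=NULL, no match -> dropped
  - product 3 (Laptop): category_id=3 -> matches Furniture
  - product 4 (Router): category_id=NULL, no match -> dropped
So 2 of 4 rows are dropped.

SQL:
SELECT a.name, b.name AS category
FROM products a
INNER JOIN categories b ON a.category_id = b.id

Result:
name   | category 
-------+----------
Cable  | Tools    
Laptop | Furniture


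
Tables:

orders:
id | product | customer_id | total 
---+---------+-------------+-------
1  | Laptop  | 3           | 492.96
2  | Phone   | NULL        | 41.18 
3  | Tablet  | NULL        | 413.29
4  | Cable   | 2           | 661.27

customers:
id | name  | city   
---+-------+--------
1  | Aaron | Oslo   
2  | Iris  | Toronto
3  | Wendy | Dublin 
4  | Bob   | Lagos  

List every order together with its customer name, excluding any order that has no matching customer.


INNER JOIN keeps only orders rows whose customer_id matches an id in customers. Walk through each order:
  - order 1 (Laptop): customer_id=3 -> matches Wendy
  - order 2 (Phone): customer_id=NULL, no match -> dropped
  - order 3 (Tablet): customer_id=NULL, no match -> dropped
  - order 4 (Cable): customer_id=2 -> matches Iris
So 2 of 4 rows are dropped.

SQL:
SELECT a.product, b.name AS customer
FROM orders a
INNER JOIN customers b ON a.customer_id = b.id

Result:
product | customer
--------+---------
Laptop  | Wendy   
Cable   | Iris    


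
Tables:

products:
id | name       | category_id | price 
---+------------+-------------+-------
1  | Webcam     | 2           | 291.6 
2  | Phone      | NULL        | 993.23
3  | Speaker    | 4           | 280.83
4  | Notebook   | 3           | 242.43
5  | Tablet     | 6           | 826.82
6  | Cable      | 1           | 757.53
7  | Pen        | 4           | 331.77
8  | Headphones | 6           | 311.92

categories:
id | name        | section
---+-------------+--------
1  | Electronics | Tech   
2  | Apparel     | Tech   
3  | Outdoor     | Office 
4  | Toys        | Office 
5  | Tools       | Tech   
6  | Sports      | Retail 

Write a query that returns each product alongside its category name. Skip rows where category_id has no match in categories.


INNER JOIN keeps only products rows whose category_id matches an id in categories. Walk through each product:
  - product 1 (Webcam): category_id=2 -> matches Apparel
  - product 2 (Phone): category_id=NULL, no match -> dropped
  - product 3 (Speaker): category_id=4 -> matches Toys
  - product 4 (Notebook): category_id=3 -> matches Outdoor
  - product 5 (Tablet): category_id=6 -> matches Sports
  - product 6 (Cable): category_id=1 -> matches Electronics
  - product 7 (Pen): category_id=4 -> matches Toys
  - product 8 (Headphones): category_id=6 -> matches Sports
So 1 of 8 rows is dropped.

SQL:
SELECT a.name, b.name AS category
FROM products a
INNER JOIN categories b ON a.category_id = b.id

Result:
name       | category   
-----------+------------
Webcam     | Apparel    
Speaker    | Toys       
Notebook   | Outdoor    
Tablet     | Sports     
Cable      | Electronics
Pen        | Toys       
Headphones | Sports     


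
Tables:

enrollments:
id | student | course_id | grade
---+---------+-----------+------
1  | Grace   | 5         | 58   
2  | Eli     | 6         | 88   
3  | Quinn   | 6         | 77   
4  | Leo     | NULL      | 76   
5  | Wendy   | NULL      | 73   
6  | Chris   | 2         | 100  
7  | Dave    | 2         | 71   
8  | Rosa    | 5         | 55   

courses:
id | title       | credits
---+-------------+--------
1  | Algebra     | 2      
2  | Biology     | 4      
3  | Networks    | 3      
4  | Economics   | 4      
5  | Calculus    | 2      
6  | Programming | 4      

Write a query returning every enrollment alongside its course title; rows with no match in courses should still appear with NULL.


LEFT JOIN keeps every row from enrollments (the left table); where course_id has no match in courses, the course columns become NULL. Walk through each enrollment:
  - enrollment 1 (Grace): course_id=5 -> matches Calculus
  - enrollment 2 (Eli): course_id=6 -> matches Programming
  - enrollment 3 (Quinn): course_id=6 -> matches Programming
  - enrollment 4 (Leo): course_id=NULL, no match -> kept with NULL
  - enrollment 5 (Wendy): course_id=NULL, no match -> kept with NULL
  - enrollment 6 (Chris): course_id=2 -> matches Biology
  - enrollment 7 (Dave): course_id=2 -> matches Biology
  - enrollment 8 (Rosa): course_id=5 -> matches Calculus
All 8 rows appear; 2 have NULL course.

SQL:
SELECT a.student, b.title AS course
FROM enrollments a
LEFT JOIN courses b ON a.course_id = b.id

Result:
student | course     
--------+------------
Grace   | Calculus   
Eli     | Programming
Quinn   | Programming
Leo     | NULL       
Wendy   | NULL       
Chris   | Biology    
Dave    | Biology    
Rosa    | Calculus   


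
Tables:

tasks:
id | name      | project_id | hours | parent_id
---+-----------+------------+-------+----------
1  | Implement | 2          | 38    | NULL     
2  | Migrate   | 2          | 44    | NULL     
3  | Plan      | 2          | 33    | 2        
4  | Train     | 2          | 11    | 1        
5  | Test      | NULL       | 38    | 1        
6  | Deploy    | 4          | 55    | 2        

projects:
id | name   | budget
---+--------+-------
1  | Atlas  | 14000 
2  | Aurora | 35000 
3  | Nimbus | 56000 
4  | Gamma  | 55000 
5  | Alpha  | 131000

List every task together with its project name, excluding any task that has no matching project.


INNER JOIN keeps only tasks rows whose project_id matches an id in projects. Walk through each task:
  - task 1 (Implement): project_id=2 -> matches Aurora
  - task 2 (Migrate): project_id=2 -> matches Aurora
  - task 3 (Plan): project_id=2 -> matches Aurora
  - task 4 (Train): project_id=2 -> matches Aurora
  - task 5 (Test): project_id=NULL, no match -> dropped
  - task 6 (Deploy): project_id=4 -> matches Gamma
So 1 of 6 rows is dropped.

SQL:
SELECT a.name, b.name AS project
FROM tasks a
INNER JOIN projects b ON a.project_id = b.id

Result:
name      | project
----------+--------
Implement | Aurora 
Migrate   | Aurora 
Plan      | Aurora 
Train     | Aurora 
Deploy    | Gamma  


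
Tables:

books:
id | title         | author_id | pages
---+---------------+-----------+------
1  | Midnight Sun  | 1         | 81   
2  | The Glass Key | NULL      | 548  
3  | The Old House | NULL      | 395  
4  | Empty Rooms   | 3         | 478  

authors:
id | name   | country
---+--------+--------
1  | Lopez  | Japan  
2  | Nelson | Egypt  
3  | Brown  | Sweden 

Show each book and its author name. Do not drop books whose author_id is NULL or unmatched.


LEFT JOIN keeps every row from books (the left table); where author_id has no match in authors, the author columns become NULL. Walk through each book:
  - book 1 (Midnight Sun): author_id=1 -> matches Lopez
  - book 2 (The Glass Key): author_id=NULL, no match -> kept with NULL
  - book 3 (The Old House): author_id=NULL, no match -> kept with NULL
  - book 4 (Empty Rooms): author_id=3 -> matches Brown
All 4 rows appear; 2 have NULL author.

SQL:
SELECT a.title, b.name AS author
FROM books a
LEFT JOIN authors b ON a.author_id = b.id

Result:
title         | author
--------------+-------
Midnight Sun  | Lopez 
The Glass Key | NULL  
The Old House | NULL  
Empty Rooms   | Brown 


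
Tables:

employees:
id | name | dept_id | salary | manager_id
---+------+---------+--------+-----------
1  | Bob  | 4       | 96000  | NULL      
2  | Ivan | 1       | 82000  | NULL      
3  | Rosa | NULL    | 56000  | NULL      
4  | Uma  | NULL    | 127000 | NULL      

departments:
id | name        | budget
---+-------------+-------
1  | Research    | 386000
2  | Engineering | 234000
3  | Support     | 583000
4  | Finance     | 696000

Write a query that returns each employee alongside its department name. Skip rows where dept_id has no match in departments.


INNER JOIN keeps only employees rows whose dept_id matches an id in departments. Walk through each employee:
  - employee 1 (Bob): dept_id=4 -> matches Finance
  - employee 2 (Ivan): dept_id=1 -> matches Research
  - employee 3 (Rosa): dept_id=NULL, no match -> dropped
  - employee 4 (Uma): dept_id=NULL, no match -> dropped
So 2 of 4 rows are dropped.

SQL:
SELECT a.name, b.name AS department
FROM employees a
INNER JOIN departments b ON a.dept_id = b.id

Result:
name | department
-----+-----------
Bob  | Finance   
Ivan | Research  


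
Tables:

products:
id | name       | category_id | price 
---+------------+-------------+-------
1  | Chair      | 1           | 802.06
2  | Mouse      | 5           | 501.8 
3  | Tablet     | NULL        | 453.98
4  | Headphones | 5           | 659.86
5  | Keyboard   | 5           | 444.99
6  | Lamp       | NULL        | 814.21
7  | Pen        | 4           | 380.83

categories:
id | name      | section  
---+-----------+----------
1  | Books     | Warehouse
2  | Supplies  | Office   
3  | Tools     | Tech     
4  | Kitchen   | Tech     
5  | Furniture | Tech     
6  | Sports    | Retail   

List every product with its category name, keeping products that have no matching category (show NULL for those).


LEFT JOIN keeps every row from products (the left table); where category_id has no match in categories, the category columns become NULL. Walk through each product:
  - product 1 (Chair): category_id=1 -> matches Books
  - product 2 (Mouse): category_id=5 -> matches Furniture
  - product 3 (Tablet): category_id=NULL, no match -> kept with NULL
  - product 4 (Headphones): category_id=5 -> matches Furniture
  - product 5 (Keyboard): category_id=5 -> matches Furniture
  - product 6 (Lamp): category_id=NULL, no match -> kept with NULL
  - product 7 (Pen): category_id=4 -> matches Kitchen
All 7 rows appear; 2 have NULL category.

SQL:
SELECT a.name, b.name AS category
FROM products a
LEFT JOIN categories b ON a.category_id = b.id

Result:
name       | category 
-----------+----------
Chair      | Books    
Mouse      | Furniture
Tablet     | NULL     
Headphones | Furniture
Keyboard   | Furniture
Lamp       | NULL     
Pen        | Kitchen  


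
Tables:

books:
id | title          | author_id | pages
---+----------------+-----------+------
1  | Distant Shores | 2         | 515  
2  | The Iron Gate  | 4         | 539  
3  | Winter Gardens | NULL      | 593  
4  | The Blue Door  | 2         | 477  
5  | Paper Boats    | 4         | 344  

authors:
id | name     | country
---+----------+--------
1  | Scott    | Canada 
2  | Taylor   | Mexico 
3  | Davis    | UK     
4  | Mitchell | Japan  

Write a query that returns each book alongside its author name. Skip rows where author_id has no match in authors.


INNER JOIN keeps only books rows whose author_id matches an id in authors. Walk through each book:
  - book 1 (Distant Shores): author_id=2 -> matches Taylor
  - book 2 (The Iron Gate): author_id=4 -> matches Mitchell
  - book 3 (Winter Gardens): author_id=NULL, no match -> dropped
  - book 4 (The Blue Door): author_id=2 -> matches Taylor
  - book 5 (Paper Boats): author_id=4 -> matches Mitchell
So 1 of 5 rows is dropped.

SQL:
SELECT a.title, b.name AS author
FROM books a
INNER JOIN authors b ON a.author_id = b.id

Result:
title          | author  
---------------+---------
Distant Shores | Taylor  
The Iron Gate  | Mitchell
The Blue Door  | Taylor  
Paper Boats    | Mitchell


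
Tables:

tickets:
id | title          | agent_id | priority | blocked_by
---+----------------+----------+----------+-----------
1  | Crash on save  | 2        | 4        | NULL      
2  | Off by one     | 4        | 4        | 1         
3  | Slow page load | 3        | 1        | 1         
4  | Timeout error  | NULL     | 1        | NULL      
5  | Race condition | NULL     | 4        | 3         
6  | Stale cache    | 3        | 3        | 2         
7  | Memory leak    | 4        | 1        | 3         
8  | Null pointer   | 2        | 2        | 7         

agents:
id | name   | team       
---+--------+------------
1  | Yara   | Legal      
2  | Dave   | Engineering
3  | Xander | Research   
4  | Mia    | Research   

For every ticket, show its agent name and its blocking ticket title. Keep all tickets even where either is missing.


Two LEFT JOINs from the same base table tickets: one to agents via agent_id, one to tickets itself via blocked_by. Both are LEFT so every ticket is preserved.
Match against agents:
  - ticket 1 (Crash on save): agent_id=2 -> matches Dave
  - ticket 2 (Off by one): agent_id=4 -> matches Mia
  - ticket 3 (Slow page load): agent_id=3 -> matches Xander
  - ticket 4 (Timeout error): agent_id=NULL, no match -> kept with NULL
  - ticket 5 (Race condition): agent_id=NULL, no match -> kept with NULL
  - ticket 6 (Stale cache): agent_id=3 -> matches Xander
  - ticket 7 (Memory leak): agent_id=4 -> matches Mia
  - ticket 8 (Null pointer): agent_id=2 -> matches Dave
Match against tickets (self):
  - ticket 1 (Crash on save): blocked_by=NULL -> NULL
  - ticket 2 (Off by one): blocked_by=1 -> Crash on save
  - ticket 3 (Slow page load): blocked_by=1 -> Crash on save
  - ticket 4 (Timeout error): blocked_by=NULL -> NULL
  - ticket 5 (Race condition): blocked_by=3 -> Slow page load
  - ticket 6 (Stale cache): blocked_by=2 -> Off by one
  - ticket 7 (Memory leak): blocked_by=3 -> Slow page load
  - ticket 8 (Null pointer): blocked_by=7 -> Memory leak

SQL:
SELECT a.title, b.name AS agent, c.title AS blocked_by
FROM tickets a
LEFT JOIN agents b ON a.agent_id = b.id
LEFT JOIN tickets c ON a.blocked_by = c.id

Result:
title          | agent  | blocked_by    
---------------+--------+---------------
Crash on save  | Dave   | NULL          
Off by one     | Mia    | Crash on save 
Slow page load | Xander | Crash on save 
Timeout error  | NULL   | NULL          
Race condition | NULL   | Slow page load
Stale cache    | Xander | Off by one    
Memory leak    | Mia    | Slow page load
Null pointer   | Dave   | Memory leak   


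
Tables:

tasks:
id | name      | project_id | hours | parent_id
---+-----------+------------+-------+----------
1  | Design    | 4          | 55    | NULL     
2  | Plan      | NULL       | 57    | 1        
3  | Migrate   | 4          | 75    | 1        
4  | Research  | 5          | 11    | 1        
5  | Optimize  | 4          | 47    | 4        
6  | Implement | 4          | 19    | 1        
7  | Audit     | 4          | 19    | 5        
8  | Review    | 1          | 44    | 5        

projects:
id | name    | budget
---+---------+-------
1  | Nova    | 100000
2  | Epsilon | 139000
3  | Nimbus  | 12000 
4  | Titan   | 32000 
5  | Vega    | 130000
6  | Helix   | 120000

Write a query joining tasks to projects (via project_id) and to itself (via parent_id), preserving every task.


Two LEFT JOINs from the same base table tasks: one to projects via project_id, one to tasks itself via parent_id. Both are LEFT so every task is preserved.
Match against projects:
  - task 1 (Design): project_id=4 -> matches Titan
  - task 2 (Plan): project_id=NULL, no match -> kept with NULL
  - task 3 (Migrate): project_id=4 -> matches Titan
  - task 4 (Research): project_id=5 -> matches Vega
  - task 5 (Optimize): project_id=4 -> matches Titan
  - task 6 (Implement): project_id=4 -> matches Titan
  - task 7 (Audit): project_id=4 -> matches Titan
  - task 8 (Review): project_id=1 -> matches Nova
Match against tasks (self):
  - task 1 (Design): parent_id=NULL -> NULL
  - task 2 (Plan): parent_id=1 -> Design
  - task 3 (Migrate): parent_id=1 -> Design
  - task 4 (Research): parent_id=1 -> Design
  - task 5 (Optimize): parent_id=4 -> Research
  - task 6 (Implement): parent_id=1 -> Design
  - task 7 (Audit): parent_id=5 -> Optimize
  - task 8 (Review): parent_id=5 -> Optimize

SQL:
SELECT a.name, b.name AS project, c.name AS parent
FROM tasks a
LEFT JOIN projects b ON a.project_id = b.id
LEFT JOIN tasks c ON a.parent_id = c.id

Result:
name      | project | parent  
----------+---------+---------
Design    | Titan   | NULL    
Plan      | NULL    | Design  
Migrate   | Titan   | Design  
Research  | Vega    | Design  
Optimize  | Titan   | Research
Implement | Titan   | Design  
Audit     | Titan   | Optimize
Review    | Nova    | Optimize
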